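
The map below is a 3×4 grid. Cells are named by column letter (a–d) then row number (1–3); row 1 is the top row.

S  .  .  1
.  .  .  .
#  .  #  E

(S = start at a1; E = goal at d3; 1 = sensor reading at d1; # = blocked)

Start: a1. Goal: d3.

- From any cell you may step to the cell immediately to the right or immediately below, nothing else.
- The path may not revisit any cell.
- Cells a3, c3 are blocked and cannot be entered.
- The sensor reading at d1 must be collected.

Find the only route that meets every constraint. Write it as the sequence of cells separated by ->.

Moves only go right or down, so the column and row indices never decrease.
Route from a1: 3× right (reaching d1), 2× down (reaching d3) — 5 moves in all.
Check: all required cells visited.

a1 -> b1 -> c1 -> d1 -> d2 -> d3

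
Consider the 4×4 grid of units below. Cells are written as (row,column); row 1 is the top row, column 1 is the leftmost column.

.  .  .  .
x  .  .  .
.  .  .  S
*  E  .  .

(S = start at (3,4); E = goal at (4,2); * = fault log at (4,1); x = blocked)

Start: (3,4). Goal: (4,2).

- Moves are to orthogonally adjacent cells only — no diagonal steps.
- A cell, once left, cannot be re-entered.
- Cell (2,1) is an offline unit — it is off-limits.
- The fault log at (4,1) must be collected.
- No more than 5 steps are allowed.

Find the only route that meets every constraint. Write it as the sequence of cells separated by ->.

Any route must reach (4,1) and still end at (4,2) within 5 moves, so the order of the required stops is forced.
Route from (3,4): 3× left (reaching (3,1)), down to (4,1), right to (4,2) — 5 moves in all.
Check: all required cells visited; 5 ≤ 5 moves.

(3,4) -> (3,3) -> (3,2) -> (3,1) -> (4,1) -> (4,2)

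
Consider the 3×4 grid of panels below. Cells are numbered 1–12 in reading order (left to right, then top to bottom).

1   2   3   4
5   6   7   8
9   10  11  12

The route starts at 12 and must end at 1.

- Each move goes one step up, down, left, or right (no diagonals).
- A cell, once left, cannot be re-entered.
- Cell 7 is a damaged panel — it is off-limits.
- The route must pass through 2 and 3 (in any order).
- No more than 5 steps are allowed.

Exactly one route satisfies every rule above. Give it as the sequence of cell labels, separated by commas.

The 5-move cap with required stops at 2, 3 leaves no slack for detours.
Route from 12: up 2 to 4, left 3 to 1 — 5 moves in all.
Check: all required cells visited; 5 ≤ 5 moves.

12, 8, 4, 3, 2, 1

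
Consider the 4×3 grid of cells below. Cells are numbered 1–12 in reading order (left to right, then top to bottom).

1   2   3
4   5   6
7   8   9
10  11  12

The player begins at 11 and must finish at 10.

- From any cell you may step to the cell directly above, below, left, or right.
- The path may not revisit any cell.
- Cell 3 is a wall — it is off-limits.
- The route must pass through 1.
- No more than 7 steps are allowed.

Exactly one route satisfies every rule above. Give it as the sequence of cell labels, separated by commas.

11, 8, 5, 2, 1, 4, 7, 10

Any route must reach 1 and still end at 10 within 7 moves, so the order of the required stops is forced.
Route from 11: 3× up (reaching 2), left to 1, 3× down (reaching 10) — 7 moves in all.
Check: all required cells visited; 7 ≤ 7 moves.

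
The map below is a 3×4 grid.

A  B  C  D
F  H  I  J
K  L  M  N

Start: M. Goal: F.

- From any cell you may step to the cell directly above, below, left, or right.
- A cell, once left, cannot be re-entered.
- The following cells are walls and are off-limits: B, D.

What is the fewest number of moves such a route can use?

The Manhattan distance from M to F is |3−2| + |3−1| = 3, so at least 3 moves are needed.
A route of 3 moves achieves this: M → I → H → F.
Since 3 matches the lower bound, it is optimal.

3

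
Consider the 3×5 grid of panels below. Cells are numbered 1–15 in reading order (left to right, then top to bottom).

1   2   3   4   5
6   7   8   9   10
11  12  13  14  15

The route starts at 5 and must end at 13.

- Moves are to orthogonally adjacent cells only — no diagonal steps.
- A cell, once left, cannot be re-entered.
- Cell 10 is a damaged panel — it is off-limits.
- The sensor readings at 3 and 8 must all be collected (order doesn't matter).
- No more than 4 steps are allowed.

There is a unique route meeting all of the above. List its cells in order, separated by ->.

5 -> 4 -> 3 -> 8 -> 13

The budget equals the shortest possible length, so every move has to be on a shortest route through the required cells.
Route from 5: left 2 to 3, down 2 to 13 — 4 moves in all.
Check: all required cells visited; 4 ≤ 4 moves.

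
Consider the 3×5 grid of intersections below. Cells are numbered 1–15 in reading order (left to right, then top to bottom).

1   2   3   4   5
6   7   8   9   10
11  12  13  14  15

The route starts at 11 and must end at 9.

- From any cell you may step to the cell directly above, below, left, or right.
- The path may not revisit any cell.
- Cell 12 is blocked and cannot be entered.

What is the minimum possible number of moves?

4

The Manhattan distance from 11 to 9 is |3−2| + |1−4| = 4, so at least 4 moves are needed.
A route of 4 moves achieves this: 11 → 6 → 7 → 8 → 9.
Since 4 matches the lower bound, it is optimal.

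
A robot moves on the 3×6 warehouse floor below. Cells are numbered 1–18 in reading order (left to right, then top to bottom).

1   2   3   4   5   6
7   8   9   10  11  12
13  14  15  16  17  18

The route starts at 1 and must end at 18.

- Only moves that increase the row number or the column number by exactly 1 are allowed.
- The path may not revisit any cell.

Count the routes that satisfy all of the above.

A right/down-only route from 1 to 18 makes exactly 2 down-moves and 5 right-moves in some order.
With no other constraints that would be C(7,2) = 21 routes.
That gives 21 routes.

21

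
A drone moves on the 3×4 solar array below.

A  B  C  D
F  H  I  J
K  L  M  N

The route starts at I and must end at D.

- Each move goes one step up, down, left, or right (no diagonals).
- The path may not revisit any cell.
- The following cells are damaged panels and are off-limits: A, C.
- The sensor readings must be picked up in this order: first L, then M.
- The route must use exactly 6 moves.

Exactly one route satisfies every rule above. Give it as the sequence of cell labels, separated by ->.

I -> H -> L -> M -> N -> J -> D

The waypoints must appear in the order L, M, with no cell reused.
Route from I: left 1 to H, down 1 to L, right 2 to N, up 2 to D — 6 moves in all.
Check: order respected (L at step 2, M at step 3); 6 moves as required.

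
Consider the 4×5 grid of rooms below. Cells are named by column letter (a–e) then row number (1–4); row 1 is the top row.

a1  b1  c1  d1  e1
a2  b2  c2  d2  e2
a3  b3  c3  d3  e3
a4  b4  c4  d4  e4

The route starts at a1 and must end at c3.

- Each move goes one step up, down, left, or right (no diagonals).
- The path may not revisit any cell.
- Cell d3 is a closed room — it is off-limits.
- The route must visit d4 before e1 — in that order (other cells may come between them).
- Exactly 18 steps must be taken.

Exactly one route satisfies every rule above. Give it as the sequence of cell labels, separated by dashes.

The waypoints must appear in the order d4, e1, with no cell reused.
Route from a1: down 3 to a4, right 4 to e4, up 3 to e1, left 1 to d1, down 1 to d2, left 1 to c2, up 1 to c1, left 1 to b1, down 2 to b3, right 1 to c3 — 18 moves in all.
Check: order respected (d4 at step 6, e1 at step 10); 18 moves as required.

a1 - a2 - a3 - a4 - b4 - c4 - d4 - e4 - e3 - e2 - e1 - d1 - d2 - c2 - c1 - b1 - b2 - b3 - c3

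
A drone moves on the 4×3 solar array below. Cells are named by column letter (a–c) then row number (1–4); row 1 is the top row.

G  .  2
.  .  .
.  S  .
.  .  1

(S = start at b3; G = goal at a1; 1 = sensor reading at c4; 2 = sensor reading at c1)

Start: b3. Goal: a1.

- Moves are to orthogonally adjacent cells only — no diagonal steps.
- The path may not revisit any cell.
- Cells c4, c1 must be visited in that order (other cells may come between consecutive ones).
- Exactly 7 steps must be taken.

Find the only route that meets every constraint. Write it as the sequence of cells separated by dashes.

b3 - b4 - c4 - c3 - c2 - c1 - b1 - a1

The waypoints must appear in the order c4, c1, with no cell reused.
Route from b3: down to b4, right to c4, 3× up (reaching c1), 2× left (reaching a1) — 7 moves in all.
Check: order respected (1 at step 2, 2 at step 5); 7 moves as required.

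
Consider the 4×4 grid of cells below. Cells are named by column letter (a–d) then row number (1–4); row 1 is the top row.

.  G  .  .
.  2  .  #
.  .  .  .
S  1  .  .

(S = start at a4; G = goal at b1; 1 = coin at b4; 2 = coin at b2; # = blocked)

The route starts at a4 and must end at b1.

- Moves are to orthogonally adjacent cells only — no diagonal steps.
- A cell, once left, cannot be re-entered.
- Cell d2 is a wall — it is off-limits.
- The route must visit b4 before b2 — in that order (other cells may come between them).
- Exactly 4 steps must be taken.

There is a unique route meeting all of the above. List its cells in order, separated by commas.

The waypoints must appear in the order b4, b2, with no cell reused.
Route from a4: right 1 to b4, up 3 to b1 — 4 moves in all.
Check: order respected (1 at step 1, 2 at step 3); 4 moves as required.

a4, b4, b3, b2, b1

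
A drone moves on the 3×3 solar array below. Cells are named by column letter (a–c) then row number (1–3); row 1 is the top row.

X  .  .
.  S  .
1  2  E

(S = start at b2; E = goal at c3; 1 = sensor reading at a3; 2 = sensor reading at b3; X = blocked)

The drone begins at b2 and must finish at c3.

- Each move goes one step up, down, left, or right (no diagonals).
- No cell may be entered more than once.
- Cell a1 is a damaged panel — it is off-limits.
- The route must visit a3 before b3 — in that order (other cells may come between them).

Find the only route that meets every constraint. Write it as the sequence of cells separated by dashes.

b2 - a2 - a3 - b3 - c3

The waypoints must appear in the order a3, b3, with no cell reused.
Route from b2: left 1 to a2, down 1 to a3, right 2 to c3 — 4 moves in all.
Check: order respected (1 at step 2, 2 at step 3).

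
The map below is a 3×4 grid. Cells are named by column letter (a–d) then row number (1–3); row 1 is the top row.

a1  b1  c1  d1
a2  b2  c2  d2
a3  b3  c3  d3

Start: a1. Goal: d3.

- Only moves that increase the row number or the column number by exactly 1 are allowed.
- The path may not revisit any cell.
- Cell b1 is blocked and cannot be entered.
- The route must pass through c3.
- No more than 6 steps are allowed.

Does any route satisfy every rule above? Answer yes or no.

yes

One route that works: a1 → a2 → a3 → b3 → c3 → d3.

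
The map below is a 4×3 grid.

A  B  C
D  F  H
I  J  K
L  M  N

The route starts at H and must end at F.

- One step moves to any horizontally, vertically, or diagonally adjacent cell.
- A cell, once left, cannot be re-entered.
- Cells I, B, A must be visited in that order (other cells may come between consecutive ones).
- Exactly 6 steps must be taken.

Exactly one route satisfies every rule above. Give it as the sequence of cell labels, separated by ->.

H -> J -> I -> D -> B -> A -> F

The waypoints must appear in the order I, B, A, with no cell reused.
Route from H: down-left to J, left to I, up to D, up-right to B, left to A, down-right to F — 6 moves in all.
Check: order respected (I at step 2, B at step 4, A at step 5); 6 moves as required.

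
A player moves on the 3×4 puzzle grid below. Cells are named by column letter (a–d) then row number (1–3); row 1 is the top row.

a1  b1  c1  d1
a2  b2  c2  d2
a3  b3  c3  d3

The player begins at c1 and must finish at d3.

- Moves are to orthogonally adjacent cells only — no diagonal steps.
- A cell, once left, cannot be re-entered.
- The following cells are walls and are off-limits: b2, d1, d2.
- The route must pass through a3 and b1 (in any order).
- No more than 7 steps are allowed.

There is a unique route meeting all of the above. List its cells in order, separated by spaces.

The 7-move cap with required stops at a3, b1 leaves no slack for detours.
Route from c1: 2× left (reaching a1), 2× down (reaching a3), 3× right (reaching d3) — 7 moves in all.
Check: all required cells visited; 7 ≤ 7 moves.

c1 b1 a1 a2 a3 b3 c3 d3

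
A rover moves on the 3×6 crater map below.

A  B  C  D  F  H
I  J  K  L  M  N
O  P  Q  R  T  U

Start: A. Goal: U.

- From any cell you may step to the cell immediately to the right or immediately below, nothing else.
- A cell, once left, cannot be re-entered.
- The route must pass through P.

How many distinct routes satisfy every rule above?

3

A right/down-only route from A to U makes exactly 2 down-moves and 5 right-moves in some order.
With no other constraints that would be C(7,2) = 21 routes.
Split at P and multiply the segment counts: A→P: 3; P→U: 1; product = 3.
That gives 3 routes.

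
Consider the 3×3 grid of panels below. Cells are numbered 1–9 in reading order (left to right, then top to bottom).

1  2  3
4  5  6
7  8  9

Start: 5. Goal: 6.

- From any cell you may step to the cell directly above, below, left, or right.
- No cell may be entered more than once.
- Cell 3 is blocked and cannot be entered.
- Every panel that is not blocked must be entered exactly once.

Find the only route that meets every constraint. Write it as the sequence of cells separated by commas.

5, 2, 1, 4, 7, 8, 9, 6

Need to visit all 8 open cells exactly once, starting at 5 and ending at 6.
Cell 9 has only two open neighbours (6 and 8), so the path must pass straight through it: one of those is the cell it's entered from and the other is where it exits.
Route from 5: up 1 to 2, left 1 to 1, down 2 to 7, right 2 to 9, up 1 to 6 — 7 moves in all.
Check: all 8 open cells covered.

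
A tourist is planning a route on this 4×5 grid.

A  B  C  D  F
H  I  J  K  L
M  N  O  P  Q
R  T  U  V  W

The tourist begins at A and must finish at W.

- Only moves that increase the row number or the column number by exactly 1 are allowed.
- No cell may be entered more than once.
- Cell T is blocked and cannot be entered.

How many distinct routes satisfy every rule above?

A right/down-only route from A to W makes exactly 3 down-moves and 4 right-moves in some order.
With no other constraints that would be C(7,3) = 35 routes.
Subtract routes through each blocked cell (inclusion–exclusion for overlaps): − through T: 4 → 31.
That gives 31 routes.

31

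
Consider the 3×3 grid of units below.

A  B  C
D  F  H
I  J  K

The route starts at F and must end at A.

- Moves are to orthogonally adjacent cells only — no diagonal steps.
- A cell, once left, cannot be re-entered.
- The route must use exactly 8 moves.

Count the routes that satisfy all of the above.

Need simple routes of exactly 8 moves from F to A (Manhattan distance 2, so 3 moves are spent on a detour and 3 undoing it).
Enumerating: F B C H K J I D A | F D I J K H C B A.
That gives 2 routes.

2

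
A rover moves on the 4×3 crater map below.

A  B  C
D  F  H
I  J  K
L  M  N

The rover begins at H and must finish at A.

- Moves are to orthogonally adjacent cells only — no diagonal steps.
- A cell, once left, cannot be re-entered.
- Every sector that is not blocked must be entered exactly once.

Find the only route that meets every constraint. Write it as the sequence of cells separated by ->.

H -> C -> B -> F -> J -> K -> N -> M -> L -> I -> D -> A

Need to visit all 12 open cells exactly once, starting at H and ending at A.
Cell C has only two open neighbours (H and B), so the path must pass straight through it: one of those is the cell it's entered from and the other is where it exits.
Route from H: up 1 to C, left 1 to B, down 2 to J, right 1 to K, down 1 to N, left 2 to L, up 3 to A — 11 moves in all.
Check: all 12 open cells covered.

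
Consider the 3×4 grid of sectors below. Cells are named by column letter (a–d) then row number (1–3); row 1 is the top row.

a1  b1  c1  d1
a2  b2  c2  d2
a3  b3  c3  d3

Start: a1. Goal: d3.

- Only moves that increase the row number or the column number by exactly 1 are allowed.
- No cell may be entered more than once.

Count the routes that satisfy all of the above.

A right/down-only route from a1 to d3 makes exactly 2 down-moves and 3 right-moves in some order.
With no other constraints that would be C(5,2) = 10 routes.
That gives 10 routes.

10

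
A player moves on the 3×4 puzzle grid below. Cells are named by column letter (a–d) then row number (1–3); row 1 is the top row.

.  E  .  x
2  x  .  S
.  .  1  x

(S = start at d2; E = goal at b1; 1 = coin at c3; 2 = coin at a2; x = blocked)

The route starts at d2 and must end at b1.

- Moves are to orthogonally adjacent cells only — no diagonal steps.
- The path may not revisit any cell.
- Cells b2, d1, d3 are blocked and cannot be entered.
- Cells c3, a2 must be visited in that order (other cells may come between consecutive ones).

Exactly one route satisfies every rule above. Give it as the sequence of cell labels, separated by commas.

The waypoints must appear in the order c3, a2, with no cell reused.
Route from d2: left to c2, down to c3, 2× left (reaching a3), 2× up (reaching a1), right to b1 — 7 moves in all.
Check: order respected (1 at step 2, 2 at step 5).

d2, c2, c3, b3, a3, a2, a1, b1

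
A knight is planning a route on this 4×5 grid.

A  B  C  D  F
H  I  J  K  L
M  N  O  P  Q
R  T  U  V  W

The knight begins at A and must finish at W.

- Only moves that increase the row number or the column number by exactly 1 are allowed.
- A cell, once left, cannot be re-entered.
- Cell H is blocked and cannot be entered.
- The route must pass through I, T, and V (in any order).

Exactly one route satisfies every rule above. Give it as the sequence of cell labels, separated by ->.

A -> B -> I -> N -> T -> U -> V -> W

Moves only go right or down, so the column and row indices never decrease.
Route from A: right 1 to B, down 3 to T, right 3 to W — 7 moves in all.
Check: all required cells visited.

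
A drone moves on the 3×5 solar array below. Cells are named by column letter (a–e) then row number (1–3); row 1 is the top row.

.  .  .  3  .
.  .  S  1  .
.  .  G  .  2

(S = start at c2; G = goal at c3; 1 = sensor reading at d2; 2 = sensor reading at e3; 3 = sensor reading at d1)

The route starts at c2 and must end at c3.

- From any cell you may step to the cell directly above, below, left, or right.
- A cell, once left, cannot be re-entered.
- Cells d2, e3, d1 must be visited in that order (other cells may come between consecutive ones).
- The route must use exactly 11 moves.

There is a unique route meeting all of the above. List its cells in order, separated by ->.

The waypoints must appear in the order d2, e3, d1, with no cell reused.
Route from c2: right 1 to d2, down 1 to d3, right 1 to e3, up 2 to e1, left 3 to b1, down 2 to b3, right 1 to c3 — 11 moves in all.
Check: order respected (1 at step 1, 2 at step 3, 3 at step 6); 11 moves as required.

c2 -> d2 -> d3 -> e3 -> e2 -> e1 -> d1 -> c1 -> b1 -> b2 -> b3 -> c3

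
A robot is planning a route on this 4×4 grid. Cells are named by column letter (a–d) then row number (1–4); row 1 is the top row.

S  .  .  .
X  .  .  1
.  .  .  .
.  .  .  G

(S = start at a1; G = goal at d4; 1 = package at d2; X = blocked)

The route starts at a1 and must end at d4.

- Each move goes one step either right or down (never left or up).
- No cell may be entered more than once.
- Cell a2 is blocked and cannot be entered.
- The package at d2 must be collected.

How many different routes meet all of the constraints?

3

A right/down-only route from a1 to d4 makes exactly 3 down-moves and 3 right-moves in some order.
With no other constraints that would be C(6,3) = 20 routes.
Split at d2 and multiply the segment counts (each segment already excludes blocked cells): a1→d2: 3; d2→d4: 1; product = 3.
That gives 3 routes.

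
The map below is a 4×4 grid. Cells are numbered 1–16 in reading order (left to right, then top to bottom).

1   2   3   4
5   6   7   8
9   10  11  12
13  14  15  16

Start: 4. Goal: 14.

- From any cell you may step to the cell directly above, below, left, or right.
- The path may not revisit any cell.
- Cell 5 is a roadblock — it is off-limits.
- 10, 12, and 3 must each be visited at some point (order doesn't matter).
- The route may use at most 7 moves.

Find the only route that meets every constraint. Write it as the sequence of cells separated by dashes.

4 - 3 - 7 - 8 - 12 - 11 - 10 - 14

The 7-move cap with required stops at 10, 12, 3 leaves no slack for detours.
Route from 4: left 1 to 3, down 1 to 7, right 1 to 8, down 1 to 12, left 2 to 10, down 1 to 14 — 7 moves in all.
Check: all required cells visited; 7 ≤ 7 moves.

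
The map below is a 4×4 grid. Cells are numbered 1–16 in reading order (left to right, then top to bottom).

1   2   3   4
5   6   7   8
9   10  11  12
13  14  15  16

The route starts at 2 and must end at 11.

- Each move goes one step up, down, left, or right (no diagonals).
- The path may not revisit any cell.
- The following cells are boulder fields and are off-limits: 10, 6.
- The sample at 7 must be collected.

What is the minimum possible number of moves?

3

Any route passes through 7 somewhere between 2 and 11. Summing Manhattan distances along the two legs (2 → 7 → 11) gives a lower bound of 2 + 1 = 3 moves.
A route of 3 moves achieves this: 2 → 3 → 7 → 11.
Since 3 matches the lower bound, it is optimal.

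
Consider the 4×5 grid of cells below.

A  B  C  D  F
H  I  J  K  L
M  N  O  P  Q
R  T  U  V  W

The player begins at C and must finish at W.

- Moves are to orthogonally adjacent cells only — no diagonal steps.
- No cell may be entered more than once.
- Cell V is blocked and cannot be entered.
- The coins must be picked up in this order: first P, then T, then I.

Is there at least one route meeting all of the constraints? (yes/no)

no

Ignoring the required order, 73 revisit-free routes from C to W pass through all of P, T, and I; the waypoint orders that occur are I → T → P (68); T → I → P (5) — never P → T → I.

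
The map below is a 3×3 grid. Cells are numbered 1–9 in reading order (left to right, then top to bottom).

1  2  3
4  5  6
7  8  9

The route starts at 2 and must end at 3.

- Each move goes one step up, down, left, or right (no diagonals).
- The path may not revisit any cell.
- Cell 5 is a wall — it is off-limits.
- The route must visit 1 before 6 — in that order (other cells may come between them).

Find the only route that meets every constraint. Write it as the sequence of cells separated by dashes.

2 - 1 - 4 - 7 - 8 - 9 - 6 - 3

The waypoints must appear in the order 1, 6, with no cell reused.
Route from 2: left 1 to 1, down 2 to 7, right 2 to 9, up 2 to 3 — 7 moves in all.
Check: order respected (1 at step 1, 6 at step 6).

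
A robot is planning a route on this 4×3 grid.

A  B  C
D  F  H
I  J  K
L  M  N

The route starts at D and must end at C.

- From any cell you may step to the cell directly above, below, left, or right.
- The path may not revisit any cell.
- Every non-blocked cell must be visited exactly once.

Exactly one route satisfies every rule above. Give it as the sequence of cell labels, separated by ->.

D -> A -> B -> F -> J -> I -> L -> M -> N -> K -> H -> C

Need to visit all 12 open cells exactly once, starting at D and ending at C.
Cell A has only two open neighbours (D and B), so the path must pass straight through it: one of those is the cell it's entered from and the other is where it exits.
Route from D: up 1 to A, right 1 to B, down 2 to J, left 1 to I, down 1 to L, right 2 to N, up 3 to C — 11 moves in all.
Check: all 12 open cells covered.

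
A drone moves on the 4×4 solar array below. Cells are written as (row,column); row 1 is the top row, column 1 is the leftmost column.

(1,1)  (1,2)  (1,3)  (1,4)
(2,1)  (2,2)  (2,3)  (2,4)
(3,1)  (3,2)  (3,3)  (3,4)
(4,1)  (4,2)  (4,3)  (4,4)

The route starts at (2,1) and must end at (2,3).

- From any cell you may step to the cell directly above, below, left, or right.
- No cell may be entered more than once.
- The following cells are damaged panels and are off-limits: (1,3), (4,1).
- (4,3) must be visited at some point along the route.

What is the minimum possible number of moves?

Any route passes through (4,3) somewhere between (2,1) and (2,3). Summing Manhattan distances along the two legs ((2,1) → (4,3) → (2,3)) gives a lower bound of 4 + 2 = 6 moves.
A route of 6 moves achieves this: (2,1) → (3,1) → (3,2) → (4,2) → (4,3) → (3,3) → (2,3).
Since 6 matches the lower bound, it is optimal.

6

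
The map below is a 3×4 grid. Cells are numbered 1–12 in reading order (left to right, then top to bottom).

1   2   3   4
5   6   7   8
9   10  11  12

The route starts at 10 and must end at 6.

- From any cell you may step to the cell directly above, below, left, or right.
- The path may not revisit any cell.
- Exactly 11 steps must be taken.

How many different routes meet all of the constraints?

1

Need simple routes of exactly 11 moves from 10 to 6 (Manhattan distance 1, so 5 moves are spent on a detour and 5 undoing it).
Enumerating: 10 9 5 1 2 3 4 8 12 11 7 6.
That gives 1 route.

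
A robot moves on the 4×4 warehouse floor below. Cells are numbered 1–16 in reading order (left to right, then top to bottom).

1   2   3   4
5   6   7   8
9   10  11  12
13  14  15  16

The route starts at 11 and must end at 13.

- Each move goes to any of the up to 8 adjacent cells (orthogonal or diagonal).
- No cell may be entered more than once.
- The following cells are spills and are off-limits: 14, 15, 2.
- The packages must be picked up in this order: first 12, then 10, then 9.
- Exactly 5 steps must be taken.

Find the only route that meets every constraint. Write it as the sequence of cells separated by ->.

11 -> 12 -> 7 -> 10 -> 9 -> 13

The waypoints must appear in the order 12, 10, 9, with no cell reused.
Route from 11: right to 12, up-left to 7, down-left to 10, left to 9, down to 13 — 5 moves in all.
Check: order respected (12 at step 1, 10 at step 3, 9 at step 4); 5 moves as required.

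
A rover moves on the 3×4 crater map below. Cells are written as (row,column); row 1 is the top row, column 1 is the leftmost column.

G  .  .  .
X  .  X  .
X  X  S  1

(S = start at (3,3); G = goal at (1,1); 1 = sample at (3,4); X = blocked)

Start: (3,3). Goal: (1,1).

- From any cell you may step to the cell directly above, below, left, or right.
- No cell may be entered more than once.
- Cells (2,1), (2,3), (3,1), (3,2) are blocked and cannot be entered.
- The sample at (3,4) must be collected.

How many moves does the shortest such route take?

6

Any route passes through (3,4) somewhere between (3,3) and (1,1). Summing Manhattan distances along the two legs ((3,3) → (3,4) → (1,1)) gives a lower bound of 1 + 5 = 6 moves.
A route of 6 moves achieves this: (3,3) → (3,4) → (2,4) → (1,4) → (1,3) → (1,2) → (1,1).
Since 6 matches the lower bound, it is optimal.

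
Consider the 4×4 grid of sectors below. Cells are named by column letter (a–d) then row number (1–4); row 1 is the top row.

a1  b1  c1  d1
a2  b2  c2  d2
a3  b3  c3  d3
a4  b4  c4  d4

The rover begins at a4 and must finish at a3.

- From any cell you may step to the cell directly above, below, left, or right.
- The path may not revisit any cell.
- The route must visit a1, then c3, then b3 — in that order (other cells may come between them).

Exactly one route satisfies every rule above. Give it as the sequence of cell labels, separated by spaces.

a4 b4 c4 d4 d3 d2 d1 c1 b1 a1 a2 b2 c2 c3 b3 a3

The waypoints must appear in the order a1, c3, b3, with no cell reused.
Route from a4: 3× right (reaching d4), 3× up (reaching d1), 3× left (reaching a1), down to a2, 2× right (reaching c2), down to c3, 2× left (reaching a3) — 15 moves in all.
Check: order respected (a1 at step 9, c3 at step 13, b3 at step 14).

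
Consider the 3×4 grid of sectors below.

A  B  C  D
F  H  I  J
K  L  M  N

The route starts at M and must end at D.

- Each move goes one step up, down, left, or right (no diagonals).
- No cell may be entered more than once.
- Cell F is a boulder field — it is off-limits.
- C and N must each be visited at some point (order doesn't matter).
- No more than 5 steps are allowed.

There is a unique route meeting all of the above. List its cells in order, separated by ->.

The budget equals the shortest possible length, so every move has to be on a shortest route through the required cells.
Route from M: right to N, up to J, left to I, up to C, right to D — 5 moves in all.
Check: all required cells visited; 5 ≤ 5 moves.

M -> N -> J -> I -> C -> D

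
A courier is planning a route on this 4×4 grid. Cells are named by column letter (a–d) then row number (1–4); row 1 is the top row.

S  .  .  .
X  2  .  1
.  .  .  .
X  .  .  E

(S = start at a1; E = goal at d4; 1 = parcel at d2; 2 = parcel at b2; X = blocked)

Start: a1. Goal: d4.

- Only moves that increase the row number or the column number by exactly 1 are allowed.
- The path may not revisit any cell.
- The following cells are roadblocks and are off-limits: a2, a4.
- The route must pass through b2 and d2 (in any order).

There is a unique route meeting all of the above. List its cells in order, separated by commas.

Moves only go right or down, so the column and row indices never decrease.
Route from a1: right to b1, down to b2, 2× right (reaching d2), 2× down (reaching d4) — 6 moves in all.
Check: all required cells visited.

a1, b1, b2, c2, d2, d3, d4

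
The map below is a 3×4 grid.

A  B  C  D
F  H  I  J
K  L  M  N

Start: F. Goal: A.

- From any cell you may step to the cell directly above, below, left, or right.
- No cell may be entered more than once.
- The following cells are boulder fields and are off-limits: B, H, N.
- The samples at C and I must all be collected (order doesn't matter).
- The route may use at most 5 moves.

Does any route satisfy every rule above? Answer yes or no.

no

Every way from I onward to A runs back through F, which the route has already used — so it cannot be completed without a revisit.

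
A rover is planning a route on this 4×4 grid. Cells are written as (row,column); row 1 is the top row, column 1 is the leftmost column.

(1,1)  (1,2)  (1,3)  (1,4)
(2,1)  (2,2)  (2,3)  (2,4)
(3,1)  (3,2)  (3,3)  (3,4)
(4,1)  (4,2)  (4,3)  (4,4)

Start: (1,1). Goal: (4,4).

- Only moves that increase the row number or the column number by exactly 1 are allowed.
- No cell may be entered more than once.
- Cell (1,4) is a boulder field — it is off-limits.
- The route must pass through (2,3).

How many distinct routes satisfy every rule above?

A right/down-only route from (1,1) to (4,4) makes exactly 3 down-moves and 3 right-moves in some order.
With no other constraints that would be C(6,3) = 20 routes.
Split at (2,3) and multiply the segment counts (each segment already excludes blocked cells): (1,1)→(2,3): 3; (2,3)→(4,4): 3; product = 9.
That gives 9 routes.

9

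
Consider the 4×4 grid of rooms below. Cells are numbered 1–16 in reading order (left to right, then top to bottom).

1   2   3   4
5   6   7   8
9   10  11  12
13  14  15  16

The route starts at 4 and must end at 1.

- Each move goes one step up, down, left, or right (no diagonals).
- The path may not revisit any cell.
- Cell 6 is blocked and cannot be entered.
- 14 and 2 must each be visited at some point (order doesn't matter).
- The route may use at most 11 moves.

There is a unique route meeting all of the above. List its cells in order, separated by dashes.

Any route must reach 14 and 2 and still end at 1 within 11 moves, so the order of the required stops is forced.
Route from 4: 3× down (reaching 16), 2× left (reaching 14), up to 10, right to 11, 2× up (reaching 3), 2× left (reaching 1) — 11 moves in all.
Check: all required cells visited; 11 ≤ 11 moves.

4 - 8 - 12 - 16 - 15 - 14 - 10 - 11 - 7 - 3 - 2 - 1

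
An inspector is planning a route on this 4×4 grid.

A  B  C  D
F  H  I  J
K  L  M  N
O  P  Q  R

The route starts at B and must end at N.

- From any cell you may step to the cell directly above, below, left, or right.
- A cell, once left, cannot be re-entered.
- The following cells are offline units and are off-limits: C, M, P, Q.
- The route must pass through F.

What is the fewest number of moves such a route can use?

Any route passes through F somewhere between B and N. Summing Manhattan distances along the two legs (B → F → N) gives a lower bound of 2 + 4 = 6 moves.
A route of 6 moves achieves this: B → A → F → H → I → J → N.
Since 6 matches the lower bound, it is optimal.

6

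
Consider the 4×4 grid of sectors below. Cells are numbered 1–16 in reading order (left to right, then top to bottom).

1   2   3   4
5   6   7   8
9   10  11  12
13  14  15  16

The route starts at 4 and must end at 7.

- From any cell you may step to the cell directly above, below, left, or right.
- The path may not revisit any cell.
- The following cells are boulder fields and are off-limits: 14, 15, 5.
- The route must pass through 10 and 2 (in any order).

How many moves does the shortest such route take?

6

Any route passes through 10 and 2 in some order between 4 and 7. Summing Manhattan distances along each leg and taking the cheapest ordering (4 → 2 → 10 → 7) gives a lower bound of 2 + 2 + 2 = 6 moves.
A route of 6 moves achieves this: 4 → 3 → 2 → 6 → 10 → 11 → 7.
Since 6 matches the lower bound, it is optimal.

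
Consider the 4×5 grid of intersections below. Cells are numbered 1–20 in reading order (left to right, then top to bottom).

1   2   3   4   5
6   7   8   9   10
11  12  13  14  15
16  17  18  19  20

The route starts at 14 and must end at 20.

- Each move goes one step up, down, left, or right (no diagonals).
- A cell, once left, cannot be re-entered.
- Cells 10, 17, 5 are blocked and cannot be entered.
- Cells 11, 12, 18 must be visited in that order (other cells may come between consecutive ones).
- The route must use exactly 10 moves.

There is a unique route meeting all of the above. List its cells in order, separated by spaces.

14 9 8 7 6 11 12 13 18 19 20

The waypoints must appear in the order 11, 12, 18, with no cell reused.
Route from 14: up 1 to 9, left 3 to 6, down 1 to 11, right 2 to 13, down 1 to 18, right 2 to 20 — 10 moves in all.
Check: order respected (11 at step 5, 12 at step 6, 18 at step 8); 10 moves as required.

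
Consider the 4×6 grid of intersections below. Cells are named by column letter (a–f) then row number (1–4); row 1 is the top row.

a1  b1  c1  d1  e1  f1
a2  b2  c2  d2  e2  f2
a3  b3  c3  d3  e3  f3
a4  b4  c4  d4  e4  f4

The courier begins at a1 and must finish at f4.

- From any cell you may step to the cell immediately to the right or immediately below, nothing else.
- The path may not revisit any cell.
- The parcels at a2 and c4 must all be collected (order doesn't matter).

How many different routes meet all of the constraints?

A right/down-only route from a1 to f4 makes exactly 3 down-moves and 5 right-moves in some order.
With no other constraints that would be C(8,3) = 56 routes.
A monotone route can only reach the required cells in the order a2, c4, so split there and multiply the segment counts: a1→a2: 1; a2→c4: 6; c4→f4: 1; product = 6.
That gives 6 routes.

6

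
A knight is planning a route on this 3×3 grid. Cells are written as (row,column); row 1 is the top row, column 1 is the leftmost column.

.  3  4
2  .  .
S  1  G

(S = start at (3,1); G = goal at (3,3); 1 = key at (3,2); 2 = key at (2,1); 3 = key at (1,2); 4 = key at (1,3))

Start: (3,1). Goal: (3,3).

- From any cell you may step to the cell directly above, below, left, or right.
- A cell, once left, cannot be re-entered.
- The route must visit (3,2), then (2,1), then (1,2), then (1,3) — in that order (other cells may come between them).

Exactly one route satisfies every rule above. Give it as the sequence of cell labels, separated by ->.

(3,1) -> (3,2) -> (2,2) -> (2,1) -> (1,1) -> (1,2) -> (1,3) -> (2,3) -> (3,3)

The waypoints must appear in the order (3,2), (2,1), (1,2), (1,3), with no cell reused.
Route from (3,1): right to (3,2), up to (2,2), left to (2,1), up to (1,1), 2× right (reaching (1,3)), 2× down (reaching (3,3)) — 8 moves in all.
Check: order respected (1 at step 1, 2 at step 3, 3 at step 5, 4 at step 6).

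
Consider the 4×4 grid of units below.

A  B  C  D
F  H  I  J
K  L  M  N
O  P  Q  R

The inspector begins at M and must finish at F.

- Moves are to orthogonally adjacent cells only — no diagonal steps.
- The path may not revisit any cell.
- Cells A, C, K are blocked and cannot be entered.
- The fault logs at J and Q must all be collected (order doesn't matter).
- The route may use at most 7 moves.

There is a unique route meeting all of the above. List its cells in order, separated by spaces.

M Q R N J I H F

The budget equals the shortest possible length, so every move has to be on a shortest route through the required cells.
Route from M: down 1 to Q, right 1 to R, up 2 to J, left 3 to F — 7 moves in all.
Check: all required cells visited; 7 ≤ 7 moves.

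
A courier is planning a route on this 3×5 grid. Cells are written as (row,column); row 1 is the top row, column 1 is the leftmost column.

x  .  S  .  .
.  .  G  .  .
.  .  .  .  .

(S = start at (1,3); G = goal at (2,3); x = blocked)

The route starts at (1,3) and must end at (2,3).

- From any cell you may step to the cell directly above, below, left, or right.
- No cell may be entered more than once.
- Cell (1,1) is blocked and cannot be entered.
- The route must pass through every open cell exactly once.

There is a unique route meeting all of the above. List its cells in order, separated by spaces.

Need to visit all 14 open cells exactly once, starting at (1,3) and ending at (2,3).
Cell (2,1) has only two open neighbours ((3,1) and (2,2)), so the path must pass straight through it: one of those is the cell it's entered from and the other is where it exits.
Route from (1,3): left 1 to (1,2), down 1 to (2,2), left 1 to (2,1), down 1 to (3,1), right 4 to (3,5), up 2 to (1,5), left 1 to (1,4), down 1 to (2,4), left 1 to (2,3) — 13 moves in all.
Check: all 14 open cells covered.

(1,3) (1,2) (2,2) (2,1) (3,1) (3,2) (3,3) (3,4) (3,5) (2,5) (1,5) (1,4) (2,4) (2,3)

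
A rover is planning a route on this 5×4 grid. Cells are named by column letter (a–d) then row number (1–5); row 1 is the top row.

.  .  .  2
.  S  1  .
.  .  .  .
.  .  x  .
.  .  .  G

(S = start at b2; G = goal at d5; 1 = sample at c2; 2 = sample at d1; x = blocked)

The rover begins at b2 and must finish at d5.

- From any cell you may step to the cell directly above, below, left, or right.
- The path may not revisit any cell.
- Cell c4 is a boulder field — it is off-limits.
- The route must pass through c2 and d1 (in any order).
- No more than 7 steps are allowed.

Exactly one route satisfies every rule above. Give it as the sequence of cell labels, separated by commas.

b2, c2, c1, d1, d2, d3, d4, d5

Any route must reach c2 and d1 and still end at d5 within 7 moves, so the order of the required stops is forced.
Route from b2: right to c2, up to c1, right to d1, 4× down (reaching d5) — 7 moves in all.
Check: all required cells visited; 7 ≤ 7 moves.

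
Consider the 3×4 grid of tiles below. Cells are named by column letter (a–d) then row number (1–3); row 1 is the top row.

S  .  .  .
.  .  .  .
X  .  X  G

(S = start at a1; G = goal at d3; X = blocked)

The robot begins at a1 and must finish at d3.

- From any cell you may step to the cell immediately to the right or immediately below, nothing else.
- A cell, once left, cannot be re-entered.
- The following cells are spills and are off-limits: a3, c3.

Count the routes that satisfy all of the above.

A right/down-only route from a1 to d3 makes exactly 2 down-moves and 3 right-moves in some order.
With no other constraints that would be C(5,2) = 10 routes.
Subtract routes through each blocked cell (inclusion–exclusion for overlaps): − through a3: 1 − through c3: 6 + through a3&c3: 1 → 4.
That gives 4 routes.

4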